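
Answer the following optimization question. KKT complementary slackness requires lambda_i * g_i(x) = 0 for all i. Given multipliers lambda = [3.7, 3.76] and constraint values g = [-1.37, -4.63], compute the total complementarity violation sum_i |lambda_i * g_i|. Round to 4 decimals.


KKT complementary slackness check:
lambda_1 * g_1 = 3.7 * -1.37 = -5.069
lambda_2 * g_2 = 3.76 * -4.63 = -17.4088
Total violation = 5.069 + 17.4088 = 22.4778


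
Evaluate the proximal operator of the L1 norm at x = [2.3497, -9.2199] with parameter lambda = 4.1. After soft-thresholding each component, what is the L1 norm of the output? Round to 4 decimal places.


Soft-thresholding with lambda = 4.1:
prox(2.3497) = sign(2.3497)*max(|2.3497| - 4.1, 0) = 0.0
prox(-9.2199) = sign(-9.2199)*max(|-9.2199| - 4.1, 0) = -5.1199
prox(x) = [0.0, -5.1199]
||prox(x)||_1 = 0.0 + 5.1199 = 5.1199


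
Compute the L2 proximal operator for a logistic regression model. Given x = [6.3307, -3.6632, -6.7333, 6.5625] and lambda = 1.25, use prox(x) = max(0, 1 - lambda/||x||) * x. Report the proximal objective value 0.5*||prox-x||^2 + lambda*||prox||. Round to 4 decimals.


Step 1: Compute ||x||.
||x|| = 11.9122
Step 2: Compute scaling factor.
scale = max(0, 1 - 1.25/11.9122) = 0.8951
Step 3: prox(x) = [5.6664, -3.2788, -6.0267, 5.8739]
||prox(x)|| = 10.6622
Step 4: Proximal objective.
0.5*||prox-x||^2 = 0.7813
lambda*||prox|| = 13.3278
Total = 14.109


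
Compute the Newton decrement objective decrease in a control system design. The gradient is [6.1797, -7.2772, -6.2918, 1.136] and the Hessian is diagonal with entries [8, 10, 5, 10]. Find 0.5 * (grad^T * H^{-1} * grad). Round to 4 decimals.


Step 1: H is diagonal, so H^(-1) * g = [0.7725, -0.7277, -1.2584, 0.1136].
Step 2: g^T H^(-1) g = sum_i g_i^2 / H_ii
  = (6.1797)^2/8 + (-7.2772)^2/10 + (-6.2918)^2/5 + (1.136)^2/10
  = 4.7736 + 5.2958 + 7.9173 + 0.129 = 18.1157
Step 3: Objective decrease = 0.5 * g^T H^(-1) g = 9.0579


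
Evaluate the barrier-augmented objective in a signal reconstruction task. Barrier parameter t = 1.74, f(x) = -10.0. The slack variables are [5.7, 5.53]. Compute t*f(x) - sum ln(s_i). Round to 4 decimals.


Step 1: Compute log-barrier.
ln values: [1.7405, 1.7102]
phi = -(1.7405 + 1.7102) = -3.4507
Step 2: Compute augmented objective.
t*f(x) = 1.74*-10.0 = -17.4
Total = -17.4 - 3.4507 = -20.8507


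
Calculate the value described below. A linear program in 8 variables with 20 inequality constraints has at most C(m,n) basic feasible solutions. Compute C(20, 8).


Each vertex corresponds to some choice of n active constraints out of m, so the number of vertices is at most C(m, n) = m! / (n!(m-n)!).
m = 20, n = 8
Numerator: 20 * 19 * 18 * 17 * 16 * 15 * 14 * 13
Denominator: 8! = 40320
C(20, 8) = 125970


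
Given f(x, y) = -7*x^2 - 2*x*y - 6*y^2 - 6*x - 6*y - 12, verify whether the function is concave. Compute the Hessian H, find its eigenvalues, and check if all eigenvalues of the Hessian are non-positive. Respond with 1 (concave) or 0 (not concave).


The Hessian of f(x,y) = -7*x^2 - 2*x*y - 6*y^2 - 6*x - 6*y - 12 is:
H = [[-14, -2], [-2, -12]]
Trace = -14 - 12 = -26
Determinant = -14*-12 - (-2)^2 = 164
Discriminant = (-26)^2 - 4*164 = 20.0
Eigenvalues: lambda_1 = -15.2361, lambda_2 = -10.7639
The function is concave.

1


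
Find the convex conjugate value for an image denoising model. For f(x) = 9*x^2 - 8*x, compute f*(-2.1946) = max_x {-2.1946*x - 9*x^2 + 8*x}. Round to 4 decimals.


f*(y) = sup_x {y*x - a*x^2 - b*x} = sup_x {(y-b)*x - a*x^2}
FOC: (y - b) - 2a*x = 0 => x* = (y - b)/(2a)
x* = (-2.1946 + 8)/(2*9) = 0.3225
f*(-2.1946) = (y-b)^2/(4a) = (-2.1946 + 8)^2/(4*9)
= 33.7027/36 = 0.9362


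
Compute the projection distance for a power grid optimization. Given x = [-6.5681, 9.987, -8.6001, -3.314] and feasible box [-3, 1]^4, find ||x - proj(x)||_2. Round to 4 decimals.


Project each component onto [-3, 1].
clip(-6.5681) = -3.0, clip(9.987) = 1.0, clip(-8.6001) = -3.0, clip(-3.314) = -3.0
Projection = [-3.0, 1.0, -3.0, -3.0]
Squared diffs: [12.7313, 80.7662, 31.3611, 0.0986]
Distance = sqrt(124.9572) = 11.1784


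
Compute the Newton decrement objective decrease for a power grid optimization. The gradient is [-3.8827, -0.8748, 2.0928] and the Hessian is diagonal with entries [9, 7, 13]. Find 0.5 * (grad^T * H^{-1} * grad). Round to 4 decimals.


Step 1: H is diagonal, so H^(-1) * g = [-0.4314, -0.125, 0.161].
Step 2: g^T H^(-1) g = sum_i g_i^2 / H_ii
  = (-3.8827)^2/9 + (-0.8748)^2/7 + (2.0928)^2/13
  = 1.675 + 0.1093 + 0.3369 = 2.1213
Step 3: Objective decrease = 0.5 * g^T H^(-1) g = 1.0606


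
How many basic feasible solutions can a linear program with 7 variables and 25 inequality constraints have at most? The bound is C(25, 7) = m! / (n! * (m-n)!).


Each vertex corresponds to some choice of n active constraints out of m, so the number of vertices is at most C(m, n) = m! / (n!(m-n)!).
m = 25, n = 7
Numerator: 25 * 24 * 23 * 22 * 21 * 20 * 19
Denominator: 7! = 5040
C(25, 7) = 480700


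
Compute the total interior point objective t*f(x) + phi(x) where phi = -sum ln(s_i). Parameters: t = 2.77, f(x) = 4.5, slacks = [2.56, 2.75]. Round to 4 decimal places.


Step 1: Compute log-barrier.
ln values: [0.94, 1.0116]
phi = -(0.94 + 1.0116) = -1.9516
Step 2: Compute augmented objective.
t*f(x) = 2.77*4.5 = 12.465
Total = 12.465 - 1.9516 = 10.5134


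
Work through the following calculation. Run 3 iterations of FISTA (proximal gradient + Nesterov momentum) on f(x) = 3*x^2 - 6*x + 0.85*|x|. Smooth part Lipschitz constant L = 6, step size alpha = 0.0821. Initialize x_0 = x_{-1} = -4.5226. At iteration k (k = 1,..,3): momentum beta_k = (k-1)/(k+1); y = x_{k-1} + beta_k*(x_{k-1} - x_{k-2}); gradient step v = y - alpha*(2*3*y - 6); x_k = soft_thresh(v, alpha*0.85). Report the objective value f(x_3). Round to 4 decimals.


FISTA on f(x) = 3*x^2 - 6*x + 0.85*|x|
L = 6, alpha = 0.0821
Iteration 1: beta = 0.0, y = -4.5226 + 0.0*(-4.5226 + 4.5226) = -4.5226
  grad(y) = -33.1356, v = y - alpha*grad = -1.8022
  prox(v) = soft_thresh(-1.8022, 0.0698) = -1.7324
Iteration 2: beta = 0.3333, y = -1.7324 + 0.3333*(-1.7324 + 4.5226) = -0.8023
  grad(y) = -10.8139, v = y - alpha*grad = 0.0855
  prox(v) = soft_thresh(0.0855, 0.0698) = 0.0157
Iteration 3: beta = 0.5, y = 0.0157 + 0.5*(0.0157 + 1.7324) = 0.8898
  grad(y) = -0.6613, v = y - alpha*grad = 0.9441
  prox(v) = soft_thresh(0.9441, 0.0698) = 0.8743
f(x_3) = 3*0.8743^2 - 6*0.8743 + 0.85*|0.8743| = -2.2094


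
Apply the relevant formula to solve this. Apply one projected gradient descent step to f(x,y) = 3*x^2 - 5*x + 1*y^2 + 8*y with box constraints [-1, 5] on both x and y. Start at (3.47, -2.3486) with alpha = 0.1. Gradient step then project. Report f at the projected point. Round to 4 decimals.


Step 1: Compute gradient at (3.47, -2.3486).
grad_x = 2*3*3.47 - 5 = 15.82
grad_y = 2*1*-2.3486 + 8 = 3.3028
Step 2: Gradient step.
x_raw = 3.47 - 0.1*15.82 = 1.888
y_raw = -2.3486 - 0.1*3.3028 = -2.6789
Step 3: Project onto [-1, 5].
x_proj = clip(1.888) = 1.888
y_proj = clip(-2.6789) = -1.0
Step 4: Evaluate f.
f(1.888, -1.0) = -5.7464


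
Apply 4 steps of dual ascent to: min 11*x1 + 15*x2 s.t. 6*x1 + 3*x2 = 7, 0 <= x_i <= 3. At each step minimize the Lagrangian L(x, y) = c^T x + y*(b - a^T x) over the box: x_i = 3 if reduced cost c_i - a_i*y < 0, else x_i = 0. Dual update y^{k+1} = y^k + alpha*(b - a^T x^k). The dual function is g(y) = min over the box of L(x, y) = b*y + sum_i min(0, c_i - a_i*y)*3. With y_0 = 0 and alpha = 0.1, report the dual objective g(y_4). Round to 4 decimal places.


Dual ascent for LP: min 11*x1 + 15*x2, 6*x1 + 3*x2 = 7, 0 <= x_i <= 3
Step 1: y^k = 0.0, reduced costs: (11.0, 15.0)
  x^k = (0.0, 0.0), subgradient = b - a^T x = 7.0
  y^{k+1} = 0.0 + 0.1*7.0 = 0.7
Step 2: y^k = 0.7, reduced costs: (6.8, 12.9)
  x^k = (0.0, 0.0), subgradient = b - a^T x = 7.0
  y^{k+1} = 0.7 + 0.1*7.0 = 1.4
Step 3: y^k = 1.4, reduced costs: (2.6, 10.8)
  x^k = (0.0, 0.0), subgradient = b - a^T x = 7.0
  y^{k+1} = 1.4 + 0.1*7.0 = 2.1
Step 4: y^k = 2.1, reduced costs: (-1.6, 8.7)
  x^k = (3.0, 0.0), subgradient = b - a^T x = -11.0
  y^{k+1} = 2.1 + 0.1*-11.0 = 1.0
Dual objective at y_4 = 1.0: reduced costs (5.0, 12.0), box minimizer x = (0.0, 0.0)
g(y_4) = b*y + (c1 - a1*y)*x1 + (c2 - a2*y)*x2 = 7*1.0 + 5.0*0.0 + 12.0*0.0 = 7.0 + 0.0 + 0.0 = 7.0


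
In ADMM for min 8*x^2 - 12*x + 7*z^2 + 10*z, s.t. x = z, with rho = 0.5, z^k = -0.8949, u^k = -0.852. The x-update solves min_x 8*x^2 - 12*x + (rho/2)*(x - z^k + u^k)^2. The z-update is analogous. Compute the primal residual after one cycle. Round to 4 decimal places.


ADMM iteration with rho = 0.5, z^k = -0.8949, u^k = -0.852
Step 1: x-update.
Minimize 8*x^2 - 12*x + (0.5/2)*(x + 0.8949 - 0.852)^2
FOC: (2*8 + 0.5)*x = 12 + 0.5*(-0.8949 + 0.852)
x^{k+1} = 0.726
Step 2: z-update.
Minimize 7*z^2 + 10*z + (0.5/2)*(0.726 - z - 0.852)^2
FOC: (2*7 + 0.5)*z = -10 + 0.5*(0.726 - 0.852)
z^{k+1} = -0.694
Step 3: u-update.
u^{k+1} = -0.852 + 0.726 + 0.694 = 0.568
Step 4: Primal residual = |0.726 + 0.694| = 1.42


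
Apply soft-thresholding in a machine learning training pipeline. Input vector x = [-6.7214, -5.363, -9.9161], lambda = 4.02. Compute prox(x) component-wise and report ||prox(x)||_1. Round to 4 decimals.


Soft-thresholding with lambda = 4.02:
prox(-6.7214) = sign(-6.7214)*max(|-6.7214| - 4.02, 0) = -2.7014
prox(-5.363) = sign(-5.363)*max(|-5.363| - 4.02, 0) = -1.343
prox(-9.9161) = sign(-9.9161)*max(|-9.9161| - 4.02, 0) = -5.8961
prox(x) = [-2.7014, -1.343, -5.8961]
||prox(x)||_1 = 2.7014 + 1.343 + 5.8961 = 9.9405


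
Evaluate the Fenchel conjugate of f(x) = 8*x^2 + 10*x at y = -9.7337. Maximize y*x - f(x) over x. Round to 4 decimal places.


f*(y) = sup_x {y*x - a*x^2 - b*x} = sup_x {(y-b)*x - a*x^2}
FOC: (y - b) - 2a*x = 0 => x* = (y - b)/(2a)
x* = (-9.7337 - 10)/(2*8) = -1.2334
f*(-9.7337) = (y-b)^2/(4a) = (-9.7337 - 10)^2/(4*8)
= 389.4189/32 = 12.1693


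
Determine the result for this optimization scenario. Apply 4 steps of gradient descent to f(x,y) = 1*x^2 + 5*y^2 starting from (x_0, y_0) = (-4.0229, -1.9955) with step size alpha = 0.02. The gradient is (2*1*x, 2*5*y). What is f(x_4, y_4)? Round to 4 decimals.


Gradient descent on f(x,y) = 1*x^2 + 5*y^2.
Starting point: (-4.0229, -1.9955), alpha = 0.02
Step 1: grad_x = 2*1*-4.0229 = -8.0458, grad_y = 2*5*-1.9955 = -19.955
  x_1 = -4.0229 - 0.02*-8.0458 = -3.862
  y_1 = -1.9955 - 0.02*-19.955 = -1.5964
Step 2: grad_x = 2*1*-3.862 = -7.724, grad_y = 2*5*-1.5964 = -15.964
  x_2 = -3.862 - 0.02*-7.724 = -3.7075
  y_2 = -1.5964 - 0.02*-15.964 = -1.2771
Step 3: grad_x = 2*1*-3.7075 = -7.415, grad_y = 2*5*-1.2771 = -12.7712
  x_3 = -3.7075 - 0.02*-7.415 = -3.5592
  y_3 = -1.2771 - 0.02*-12.7712 = -1.0217
Step 4: grad_x = 2*1*-3.5592 = -7.1184, grad_y = 2*5*-1.0217 = -10.217
  x_4 = -3.5592 - 0.02*-7.1184 = -3.4168
  y_4 = -1.0217 - 0.02*-10.217 = -0.8174
f(-3.4168, -0.8174) = 1*(-3.4168)^2 + 5*(-0.8174)^2 = 15.0151


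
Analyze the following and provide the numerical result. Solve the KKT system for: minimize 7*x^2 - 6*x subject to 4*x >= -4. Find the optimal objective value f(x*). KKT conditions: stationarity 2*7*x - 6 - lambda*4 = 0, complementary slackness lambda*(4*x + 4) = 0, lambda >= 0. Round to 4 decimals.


Step 1: Try lambda = 0 (constraint inactive).
Stationarity: 2*7*x - 6 = 0
x* = 6/(2*7) = 3/7 = 0.4286 (rounded; the exact value 3/7 is used below)
Check constraint: 4*0.4286 = 1.7144 >= -4 -- satisfied.
Step 2: Compute optimal value.
f(x*) = 7*(3/7)^2 - 6*(3/7) = -1.2857


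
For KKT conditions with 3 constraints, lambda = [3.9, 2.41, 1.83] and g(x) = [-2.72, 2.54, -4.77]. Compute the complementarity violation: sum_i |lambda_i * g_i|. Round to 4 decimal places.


KKT complementary slackness check:
lambda_1 * g_1 = 3.9 * -2.72 = -10.608
lambda_2 * g_2 = 2.41 * 2.54 = 6.1214
lambda_3 * g_3 = 1.83 * -4.77 = -8.7291
Total violation = 10.608 + 6.1214 + 8.7291 = 25.4585


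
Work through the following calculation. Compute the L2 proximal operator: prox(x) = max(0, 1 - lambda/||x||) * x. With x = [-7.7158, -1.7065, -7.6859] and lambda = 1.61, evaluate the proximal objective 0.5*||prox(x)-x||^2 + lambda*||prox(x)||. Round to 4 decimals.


Step 1: Compute ||x||.
||x|| = 11.0236
Step 2: Compute scaling factor.
scale = max(0, 1 - 1.61/11.0236) = 0.8539
Step 3: prox(x) = [-6.5889, -1.4573, -6.5634]
||prox(x)|| = 9.4136
Step 4: Proximal objective.
0.5*||prox-x||^2 = 1.2961
lambda*||prox|| = 15.1559
Total = 16.4519


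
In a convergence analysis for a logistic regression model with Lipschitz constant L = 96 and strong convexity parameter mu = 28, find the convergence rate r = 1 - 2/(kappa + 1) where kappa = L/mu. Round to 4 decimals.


Step 1: Compute the condition number.
kappa = L/mu = 96/28 = 3.4286
Step 2: Compute the convergence rate.
r = 1 - 2/(kappa + 1) = 1 - 2*mu/(L + mu) = (L - mu)/(L + mu) = 68/124 = 0.5484


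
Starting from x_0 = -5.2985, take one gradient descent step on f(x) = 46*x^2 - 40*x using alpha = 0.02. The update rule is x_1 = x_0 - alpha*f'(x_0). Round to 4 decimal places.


We compute the gradient at x_0 and apply the update.
f'(x) = 92*x - 40
f'(-5.2985) = 92*-5.2985 - 40 = -527.462
x_1 = -5.2985 - 0.02*-527.462 = 5.2507


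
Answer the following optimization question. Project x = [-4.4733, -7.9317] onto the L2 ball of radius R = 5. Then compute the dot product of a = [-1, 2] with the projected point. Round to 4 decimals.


Step 1: Compute ||x|| (intermediates to 6 decimals).
||x|| = sqrt((-4.4733)^2 + (-7.9317)^2) = 9.106167
Step 2: Project.
Since ||x|| > R, scale = R/||x|| = 5/9.106167 = 0.549078, proj(x) = scale * x
proj(x) = [-2.456191, -4.355122]
Step 3: Dot product.
a^T * proj(x) = -1*(-2.456191) + 2*(-4.355122) = -6.2541


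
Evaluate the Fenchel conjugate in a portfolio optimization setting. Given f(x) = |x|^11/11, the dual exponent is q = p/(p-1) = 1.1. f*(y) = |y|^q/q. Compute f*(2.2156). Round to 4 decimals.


The conjugate exponent q satisfies 1/p + 1/q = 1.
p = 11, so q = 11/(11 - 1) = 1.1
|y|^q = 2.2156^1.1 = 2.3991
f*(2.2156) = 2.3991 / 1.1 = 2.181


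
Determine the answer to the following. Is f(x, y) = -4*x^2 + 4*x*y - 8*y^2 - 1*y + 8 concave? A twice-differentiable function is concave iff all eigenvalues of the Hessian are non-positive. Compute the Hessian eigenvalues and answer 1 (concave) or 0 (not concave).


The Hessian of f(x,y) = -4*x^2 + 4*x*y - 8*y^2 - 1*y + 8 is:
H = [[-8, 4], [4, -16]]
Trace = -8 - 16 = -24
Determinant = -8*-16 - (4)^2 = 112
Discriminant = (-24)^2 - 4*112 = 128.0
Eigenvalues: lambda_1 = -17.6569, lambda_2 = -6.3431
The function is concave.

1


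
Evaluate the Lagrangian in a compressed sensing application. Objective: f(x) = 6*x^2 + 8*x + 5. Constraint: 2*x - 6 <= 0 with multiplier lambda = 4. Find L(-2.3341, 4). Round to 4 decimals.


Step 1: Evaluate f(x).
f(-2.3341) = 6*(-2.3341)^2 + 8*(-2.3341) + 5 = 19.0153
Step 2: Evaluate g(x).
g(-2.3341) = 2*-2.3341 - 6 = -10.6682
Step 3: Compute Lagrangian.
L = 19.0153 + 4*-10.6682 = -23.6575


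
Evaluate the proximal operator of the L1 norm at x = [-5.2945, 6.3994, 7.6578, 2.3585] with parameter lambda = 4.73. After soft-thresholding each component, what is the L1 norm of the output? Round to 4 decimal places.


Soft-thresholding with lambda = 4.73:
prox(-5.2945) = sign(-5.2945)*max(|-5.2945| - 4.73, 0) = -0.5645
prox(6.3994) = sign(6.3994)*max(|6.3994| - 4.73, 0) = 1.6694
prox(7.6578) = sign(7.6578)*max(|7.6578| - 4.73, 0) = 2.9278
prox(2.3585) = sign(2.3585)*max(|2.3585| - 4.73, 0) = 0.0
prox(x) = [-0.5645, 1.6694, 2.9278, 0.0]
||prox(x)||_1 = 0.5645 + 1.6694 + 2.9278 + 0.0 = 5.1617


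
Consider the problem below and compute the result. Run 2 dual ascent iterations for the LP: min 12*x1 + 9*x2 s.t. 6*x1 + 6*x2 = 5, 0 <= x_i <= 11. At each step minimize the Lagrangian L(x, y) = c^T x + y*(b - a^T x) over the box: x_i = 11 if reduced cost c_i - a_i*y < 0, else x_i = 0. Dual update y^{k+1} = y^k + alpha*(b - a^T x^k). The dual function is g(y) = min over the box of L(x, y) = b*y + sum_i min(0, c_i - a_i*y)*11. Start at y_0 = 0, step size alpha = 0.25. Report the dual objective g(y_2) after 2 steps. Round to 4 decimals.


Dual ascent for LP: min 12*x1 + 9*x2, 6*x1 + 6*x2 = 5, 0 <= x_i <= 11
Step 1: y^k = 0.0, reduced costs: (12.0, 9.0)
  x^k = (0.0, 0.0), subgradient = b - a^T x = 5.0
  y^{k+1} = 0.0 + 0.25*5.0 = 1.25
Step 2: y^k = 1.25, reduced costs: (4.5, 1.5)
  x^k = (0.0, 0.0), subgradient = b - a^T x = 5.0
  y^{k+1} = 1.25 + 0.25*5.0 = 2.5
Dual objective at y_2 = 2.5: reduced costs (-3.0, -6.0), box minimizer x = (11.0, 11.0)
g(y_2) = b*y + (c1 - a1*y)*x1 + (c2 - a2*y)*x2 = 5*2.5 + (-3.0)*11.0 + (-6.0)*11.0 = 12.5 - 33.0 - 66.0 = -86.5


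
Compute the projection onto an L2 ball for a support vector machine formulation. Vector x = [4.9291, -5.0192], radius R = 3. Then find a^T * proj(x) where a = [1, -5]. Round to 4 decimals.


Step 1: Compute ||x|| (intermediates to 6 decimals).
||x|| = sqrt(4.9291^2 + (-5.0192)^2) = 7.034799
Step 2: Project.
Since ||x|| > R, scale = R/||x|| = 3/7.034799 = 0.426451, proj(x) = scale * x
proj(x) = [2.10202, -2.140443]
Step 3: Dot product.
a^T * proj(x) = 1*2.10202 - 5*(-2.140443) = 12.8042


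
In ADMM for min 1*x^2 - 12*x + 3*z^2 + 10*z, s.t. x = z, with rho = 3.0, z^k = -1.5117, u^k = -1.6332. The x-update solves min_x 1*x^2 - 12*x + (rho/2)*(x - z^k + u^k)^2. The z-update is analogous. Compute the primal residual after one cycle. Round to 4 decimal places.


ADMM iteration with rho = 3.0, z^k = -1.5117, u^k = -1.6332
Step 1: x-update.
Minimize 1*x^2 - 12*x + (3.0/2)*(x + 1.5117 - 1.6332)^2
FOC: (2*1 + 3.0)*x = 12 + 3.0*(-1.5117 + 1.6332)
x^{k+1} = 2.4729
Step 2: z-update.
Minimize 3*z^2 + 10*z + (3.0/2)*(2.4729 - z - 1.6332)^2
FOC: (2*3 + 3.0)*z = -10 + 3.0*(2.4729 - 1.6332)
z^{k+1} = -0.8312
Step 3: u-update.
u^{k+1} = -1.6332 + 2.4729 + 0.8312 = 1.6709
Step 4: Primal residual = |2.4729 + 0.8312| = 3.3041


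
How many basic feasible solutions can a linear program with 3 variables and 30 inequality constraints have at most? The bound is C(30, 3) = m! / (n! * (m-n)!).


Each vertex corresponds to some choice of n active constraints out of m, so the number of vertices is at most C(m, n) = m! / (n!(m-n)!).
m = 30, n = 3
Numerator: 30 * 29 * 28
Denominator: 3! = 6
C(30, 3) = 4060


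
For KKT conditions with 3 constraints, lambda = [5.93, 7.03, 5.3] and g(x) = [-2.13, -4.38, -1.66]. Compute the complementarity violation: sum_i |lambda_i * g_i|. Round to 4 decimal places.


KKT complementary slackness check:
lambda_1 * g_1 = 5.93 * -2.13 = -12.6309
lambda_2 * g_2 = 7.03 * -4.38 = -30.7914
lambda_3 * g_3 = 5.3 * -1.66 = -8.798
Total violation = 12.6309 + 30.7914 + 8.798 = 52.2203


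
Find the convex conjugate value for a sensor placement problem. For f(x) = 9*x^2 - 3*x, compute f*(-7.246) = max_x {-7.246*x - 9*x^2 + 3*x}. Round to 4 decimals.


f*(y) = sup_x {y*x - a*x^2 - b*x} = sup_x {(y-b)*x - a*x^2}
FOC: (y - b) - 2a*x = 0 => x* = (y - b)/(2a)
x* = (-7.246 + 3)/(2*9) = -0.2359
f*(-7.246) = (y-b)^2/(4a) = (-7.246 + 3)^2/(4*9)
= 18.0285/36 = 0.5008


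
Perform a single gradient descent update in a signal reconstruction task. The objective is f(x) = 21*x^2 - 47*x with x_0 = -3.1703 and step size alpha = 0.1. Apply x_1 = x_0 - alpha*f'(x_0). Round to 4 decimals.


We compute the gradient at x_0 and apply the update.
f'(x) = 42*x - 47
f'(-3.1703) = 42*-3.1703 - 47 = -180.1526
x_1 = -3.1703 - 0.1*-180.1526 = 14.845


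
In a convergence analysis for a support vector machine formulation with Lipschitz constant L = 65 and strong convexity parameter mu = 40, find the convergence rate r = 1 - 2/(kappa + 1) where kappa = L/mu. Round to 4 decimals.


Step 1: Compute the condition number.
kappa = L/mu = 65/40 = 1.625
Step 2: Compute the convergence rate.
r = 1 - 2/(kappa + 1) = 1 - 2*mu/(L + mu) = (L - mu)/(L + mu) = 25/105 = 0.2381


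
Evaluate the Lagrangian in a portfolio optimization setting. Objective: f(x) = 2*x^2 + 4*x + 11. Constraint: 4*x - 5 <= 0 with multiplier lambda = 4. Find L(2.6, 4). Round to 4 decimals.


Step 1: Evaluate f(x).
f(2.6) = 2*2.6^2 + 4*2.6 + 11 = 34.92
Step 2: Evaluate g(x).
g(2.6) = 4*2.6 - 5 = 5.4
Step 3: Compute Lagrangian.
L = 34.92 + 4*5.4 = 56.52


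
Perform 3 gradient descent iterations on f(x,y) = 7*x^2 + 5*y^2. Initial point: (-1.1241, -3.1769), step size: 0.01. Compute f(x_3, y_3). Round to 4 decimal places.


Gradient descent on f(x,y) = 7*x^2 + 5*y^2.
Starting point: (-1.1241, -3.1769), alpha = 0.01
Step 1: grad_x = 2*7*-1.1241 = -15.7374, grad_y = 2*5*-3.1769 = -31.769
  x_1 = -1.1241 - 0.01*-15.7374 = -0.9667
  y_1 = -3.1769 - 0.01*-31.769 = -2.8592
Step 2: grad_x = 2*7*-0.9667 = -13.5342, grad_y = 2*5*-2.8592 = -28.5921
  x_2 = -0.9667 - 0.01*-13.5342 = -0.8314
  y_2 = -2.8592 - 0.01*-28.5921 = -2.5733
Step 3: grad_x = 2*7*-0.8314 = -11.6394, grad_y = 2*5*-2.5733 = -25.7329
  x_3 = -0.8314 - 0.01*-11.6394 = -0.715
  y_3 = -2.5733 - 0.01*-25.7329 = -2.316
f(-0.715, -2.316) = 7*(-0.715)^2 + 5*(-2.316)^2 = 30.3968


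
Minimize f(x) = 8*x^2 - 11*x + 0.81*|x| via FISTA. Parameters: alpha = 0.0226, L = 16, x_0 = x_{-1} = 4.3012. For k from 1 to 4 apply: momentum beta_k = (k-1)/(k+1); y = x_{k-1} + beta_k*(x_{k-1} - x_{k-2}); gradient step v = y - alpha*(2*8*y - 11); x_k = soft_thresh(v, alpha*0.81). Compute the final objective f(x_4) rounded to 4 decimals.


FISTA on f(x) = 8*x^2 - 11*x + 0.81*|x|
L = 16, alpha = 0.0226
Iteration 1: beta = 0.0, y = 4.3012 + 0.0*(4.3012 - 4.3012) = 4.3012
  grad(y) = 57.8192, v = y - alpha*grad = 2.9945
  prox(v) = soft_thresh(2.9945, 0.0183) = 2.9762
Iteration 2: beta = 0.3333, y = 2.9762 + 0.3333*(2.9762 - 4.3012) = 2.5345
  grad(y) = 29.5521, v = y - alpha*grad = 1.8666
  prox(v) = soft_thresh(1.8666, 0.0183) = 1.8483
Iteration 3: beta = 0.5, y = 1.8483 + 0.5*(1.8483 - 2.9762) = 1.2844
  grad(y) = 9.5503, v = y - alpha*grad = 1.0686
  prox(v) = soft_thresh(1.0686, 0.0183) = 1.0503
Iteration 4: beta = 0.6, y = 1.0503 + 0.6*(1.0503 - 1.8483) = 0.5714
  grad(y) = -1.8575, v = y - alpha*grad = 0.6134
  prox(v) = soft_thresh(0.6134, 0.0183) = 0.5951
f(x_4) = 8*0.5951^2 - 11*0.5951 + 0.81*|0.5951| = -3.2309


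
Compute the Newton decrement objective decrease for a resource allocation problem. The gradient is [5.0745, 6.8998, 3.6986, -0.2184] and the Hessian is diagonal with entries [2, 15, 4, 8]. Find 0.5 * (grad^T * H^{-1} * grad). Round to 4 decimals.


Step 1: H is diagonal, so H^(-1) * g = [2.5373, 0.46, 0.9247, -0.0273].
Step 2: g^T H^(-1) g = sum_i g_i^2 / H_ii
  = (5.0745)^2/2 + (6.8998)^2/15 + (3.6986)^2/4 + (-0.2184)^2/8
  = 12.8753 + 3.1738 + 3.4199 + 0.006 = 19.475
Step 3: Objective decrease = 0.5 * g^T H^(-1) g = 9.7375


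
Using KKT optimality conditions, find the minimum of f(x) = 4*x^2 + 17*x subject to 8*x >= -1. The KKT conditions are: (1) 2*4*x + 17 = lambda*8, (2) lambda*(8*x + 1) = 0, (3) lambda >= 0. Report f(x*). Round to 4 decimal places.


Step 1: Try lambda = 0 (constraint inactive).
x_unc = -17/(2*4) = -2.125
Check: 8*-2.125 = -17.0 < -1 -- violated!
Step 2: Constraint must be active: 8*x = -1
x* = -1/8 = -0.125
lambda = (2*4*(-0.125) + 17)/8 = 2.0
Step 3: Compute optimal value.
f(x*) = 4*(-0.125)^2 + 17*(-0.125) = -2.0625


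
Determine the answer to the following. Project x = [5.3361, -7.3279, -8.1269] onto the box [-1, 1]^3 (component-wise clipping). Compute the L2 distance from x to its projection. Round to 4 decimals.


Project each component onto [-1, 1].
clip(5.3361) = 1.0, clip(-7.3279) = -1.0, clip(-8.1269) = -1.0
Projection = [1.0, -1.0, -1.0]
Squared diffs: [18.8018, 40.0423, 50.7927]
Distance = sqrt(109.6368) = 10.4708


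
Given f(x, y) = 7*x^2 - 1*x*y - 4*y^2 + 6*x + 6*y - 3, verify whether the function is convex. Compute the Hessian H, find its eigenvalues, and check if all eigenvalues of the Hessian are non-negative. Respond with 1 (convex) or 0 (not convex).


The Hessian of f(x,y) = 7*x^2 - 1*x*y - 4*y^2 + 6*x + 6*y - 3 is:
H = [[14, -1], [-1, -8]]
Trace = 14 - 8 = 6
Determinant = 14*-8 - (-1)^2 = -113
Discriminant = (6)^2 - 4*-113 = 488.0
Eigenvalues: lambda_1 = -8.0454, lambda_2 = 14.0454
The function is not convex.

0


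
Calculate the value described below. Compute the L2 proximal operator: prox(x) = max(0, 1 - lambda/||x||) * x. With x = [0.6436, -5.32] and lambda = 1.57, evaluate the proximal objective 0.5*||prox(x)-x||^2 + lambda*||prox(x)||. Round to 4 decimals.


Step 1: Compute ||x||.
||x|| = 5.3588
Step 2: Compute scaling factor.
scale = max(0, 1 - 1.57/5.3588) = 0.707
Step 3: prox(x) = [0.455, -3.7614]
||prox(x)|| = 3.7888
Step 4: Proximal objective.
0.5*||prox-x||^2 = 1.2325
lambda*||prox|| = 5.9484
Total = 7.1808


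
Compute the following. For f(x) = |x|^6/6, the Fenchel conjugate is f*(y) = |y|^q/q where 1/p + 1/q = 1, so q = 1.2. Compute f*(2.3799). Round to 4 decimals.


The conjugate exponent q satisfies 1/p + 1/q = 1.
p = 6, so q = 6/(6 - 1) = 1.2
|y|^q = 2.3799^1.2 = 2.8305
f*(2.3799) = 2.8305 / 1.2 = 2.3588


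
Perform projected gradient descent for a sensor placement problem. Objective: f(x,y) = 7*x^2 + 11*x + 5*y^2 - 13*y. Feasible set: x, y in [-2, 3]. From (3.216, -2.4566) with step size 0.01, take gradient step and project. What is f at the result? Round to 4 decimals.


Step 1: Compute gradient at (3.216, -2.4566).
grad_x = 2*7*3.216 + 11 = 56.024
grad_y = 2*5*-2.4566 - 13 = -37.566
Step 2: Gradient step.
x_raw = 3.216 - 0.01*56.024 = 2.6558
y_raw = -2.4566 - 0.01*-37.566 = -2.0809
Step 3: Project onto [-2, 3].
x_proj = clip(2.6558) = 2.6558
y_proj = clip(-2.0809) = -2.0
Step 4: Evaluate f.
f(2.6558, -2.0) = 124.5848


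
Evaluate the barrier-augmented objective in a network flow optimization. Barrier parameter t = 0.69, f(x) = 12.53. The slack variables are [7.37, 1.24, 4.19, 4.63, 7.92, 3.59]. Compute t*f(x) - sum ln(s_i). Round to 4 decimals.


Step 1: Compute log-barrier.
ln values: [1.9974, 0.2151, 1.4327, 1.5326, 2.0694, 1.2782]
phi = -(1.9974 + 0.2151 + 1.4327 + 1.5326 + 2.0694 + 1.2782) = -8.5253
Step 2: Compute augmented objective.
t*f(x) = 0.69*12.53 = 8.6457
Total = 8.6457 - 8.5253 = 0.1204


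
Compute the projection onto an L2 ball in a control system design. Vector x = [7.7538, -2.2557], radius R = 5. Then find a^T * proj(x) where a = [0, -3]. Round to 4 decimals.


Step 1: Compute ||x|| (intermediates to 6 decimals).
||x|| = sqrt(7.7538^2 + (-2.2557)^2) = 8.075246
Step 2: Project.
Since ||x|| > R, scale = R/||x|| = 5/8.075246 = 0.619176, proj(x) = scale * x
proj(x) = [4.800967, -1.396675]
Step 3: Dot product.
a^T * proj(x) = 0*4.800967 - 3*(-1.396675) = 4.19


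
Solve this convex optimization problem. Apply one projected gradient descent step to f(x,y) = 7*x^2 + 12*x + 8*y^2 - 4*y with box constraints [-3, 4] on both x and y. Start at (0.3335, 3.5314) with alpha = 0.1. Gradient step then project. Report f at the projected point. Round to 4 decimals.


Step 1: Compute gradient at (0.3335, 3.5314).
grad_x = 2*7*0.3335 + 12 = 16.669
grad_y = 2*8*3.5314 - 4 = 52.5024
Step 2: Gradient step.
x_raw = 0.3335 - 0.1*16.669 = -1.3334
y_raw = 3.5314 - 0.1*52.5024 = -1.7188
Step 3: Project onto [-3, 4].
x_proj = clip(-1.3334) = -1.3334
y_proj = clip(-1.7188) = -1.7188
Step 4: Evaluate f.
f(-1.3334, -1.7188) = 26.9555


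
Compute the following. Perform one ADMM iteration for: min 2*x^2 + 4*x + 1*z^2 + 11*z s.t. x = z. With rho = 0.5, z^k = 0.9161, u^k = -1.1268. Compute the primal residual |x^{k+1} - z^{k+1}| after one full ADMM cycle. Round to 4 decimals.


ADMM iteration with rho = 0.5, z^k = 0.9161, u^k = -1.1268
Step 1: x-update.
Minimize 2*x^2 + 4*x + (0.5/2)*(x - 0.9161 - 1.1268)^2
FOC: (2*2 + 0.5)*x = -4 + 0.5*(0.9161 + 1.1268)
x^{k+1} = -0.6619
Step 2: z-update.
Minimize 1*z^2 + 11*z + (0.5/2)*(-0.6619 - z - 1.1268)^2
FOC: (2*1 + 0.5)*z = -11 + 0.5*(-0.6619 - 1.1268)
z^{k+1} = -4.7577
Step 3: u-update.
u^{k+1} = -1.1268 - 0.6619 + 4.7577 = 2.969
Step 4: Primal residual = |-0.6619 + 4.7577| = 4.0958


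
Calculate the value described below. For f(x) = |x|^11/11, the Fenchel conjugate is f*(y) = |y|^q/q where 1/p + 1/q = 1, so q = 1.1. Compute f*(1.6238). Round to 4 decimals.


The conjugate exponent q satisfies 1/p + 1/q = 1.
p = 11, so q = 11/(11 - 1) = 1.1
|y|^q = 1.6238^1.1 = 1.7045
f*(1.6238) = 1.7045 / 1.1 = 1.5495


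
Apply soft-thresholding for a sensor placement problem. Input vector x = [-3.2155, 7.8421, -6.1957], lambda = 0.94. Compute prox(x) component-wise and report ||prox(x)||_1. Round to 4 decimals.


Soft-thresholding with lambda = 0.94:
prox(-3.2155) = sign(-3.2155)*max(|-3.2155| - 0.94, 0) = -2.2755
prox(7.8421) = sign(7.8421)*max(|7.8421| - 0.94, 0) = 6.9021
prox(-6.1957) = sign(-6.1957)*max(|-6.1957| - 0.94, 0) = -5.2557
prox(x) = [-2.2755, 6.9021, -5.2557]
||prox(x)||_1 = 2.2755 + 6.9021 + 5.2557 = 14.4333


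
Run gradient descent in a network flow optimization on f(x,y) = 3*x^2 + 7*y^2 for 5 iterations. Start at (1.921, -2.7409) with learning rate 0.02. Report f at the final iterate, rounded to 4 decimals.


Gradient descent on f(x,y) = 3*x^2 + 7*y^2.
Starting point: (1.921, -2.7409), alpha = 0.02
Step 1: grad_x = 2*3*1.921 = 11.526, grad_y = 2*7*-2.7409 = -38.3726
  x_1 = 1.921 - 0.02*11.526 = 1.6905
  y_1 = -2.7409 - 0.02*-38.3726 = -1.9734
Step 2: grad_x = 2*3*1.6905 = 10.1429, grad_y = 2*7*-1.9734 = -27.6283
  x_2 = 1.6905 - 0.02*10.1429 = 1.4876
  y_2 = -1.9734 - 0.02*-27.6283 = -1.4209
Step 3: grad_x = 2*3*1.4876 = 8.9257, grad_y = 2*7*-1.4209 = -19.8924
  x_3 = 1.4876 - 0.02*8.9257 = 1.3091
  y_3 = -1.4209 - 0.02*-19.8924 = -1.023
Step 4: grad_x = 2*3*1.3091 = 7.8546, grad_y = 2*7*-1.023 = -14.3225
  x_4 = 1.3091 - 0.02*7.8546 = 1.152
  y_4 = -1.023 - 0.02*-14.3225 = -0.7366
Step 5: grad_x = 2*3*1.152 = 6.9121, grad_y = 2*7*-0.7366 = -10.3122
  x_5 = 1.152 - 0.02*6.9121 = 1.0138
  y_5 = -0.7366 - 0.02*-10.3122 = -0.5303
f(1.0138, -0.5303) = 3*1.0138^2 + 7*(-0.5303)^2 = 5.052


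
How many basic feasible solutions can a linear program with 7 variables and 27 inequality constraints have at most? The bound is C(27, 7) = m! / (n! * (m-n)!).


Each vertex corresponds to some choice of n active constraints out of m, so the number of vertices is at most C(m, n) = m! / (n!(m-n)!).
m = 27, n = 7
Numerator: 27 * 26 * 25 * 24 * 23 * 22 * 21
Denominator: 7! = 5040
C(27, 7) = 888030


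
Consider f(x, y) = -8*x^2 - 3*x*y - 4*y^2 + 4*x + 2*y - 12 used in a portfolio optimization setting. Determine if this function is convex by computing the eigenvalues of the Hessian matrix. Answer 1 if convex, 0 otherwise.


The Hessian of f(x,y) = -8*x^2 - 3*x*y - 4*y^2 + 4*x + 2*y - 12 is:
H = [[-16, -3], [-3, -8]]
Trace = -16 - 8 = -24
Determinant = -16*-8 - (-3)^2 = 119
Discriminant = (-24)^2 - 4*119 = 100.0
Eigenvalues: lambda_1 = -17.0, lambda_2 = -7.0
The function is not convex.

0


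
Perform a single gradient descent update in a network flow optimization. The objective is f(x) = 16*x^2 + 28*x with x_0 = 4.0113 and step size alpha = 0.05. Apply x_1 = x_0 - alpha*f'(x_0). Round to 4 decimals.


We compute the gradient at x_0 and apply the update.
f'(x) = 32*x + 28
f'(4.0113) = 32*4.0113 + 28 = 156.3616
x_1 = 4.0113 - 0.05*156.3616 = -3.8068


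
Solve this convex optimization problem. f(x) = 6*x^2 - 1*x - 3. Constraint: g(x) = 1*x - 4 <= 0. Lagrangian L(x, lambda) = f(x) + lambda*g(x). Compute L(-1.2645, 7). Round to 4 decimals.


Step 1: Evaluate f(x).
f(-1.2645) = 6*(-1.2645)^2 - 1*(-1.2645) - 3 = 7.8583
Step 2: Evaluate g(x).
g(-1.2645) = 1*-1.2645 - 4 = -5.2645
Step 3: Compute Lagrangian.
L = 7.8583 + 7*-5.2645 = -28.9932


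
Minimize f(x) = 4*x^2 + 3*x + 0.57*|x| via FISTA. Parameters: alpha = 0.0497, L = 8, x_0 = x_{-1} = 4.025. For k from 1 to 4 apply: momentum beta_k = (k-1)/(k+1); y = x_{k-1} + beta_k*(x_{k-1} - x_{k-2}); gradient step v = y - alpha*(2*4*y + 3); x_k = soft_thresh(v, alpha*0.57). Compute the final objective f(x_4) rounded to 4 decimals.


FISTA on f(x) = 4*x^2 + 3*x + 0.57*|x|
L = 8, alpha = 0.0497
Iteration 1: beta = 0.0, y = 4.025 + 0.0*(4.025 - 4.025) = 4.025
  grad(y) = 35.2, v = y - alpha*grad = 2.2756
  prox(v) = soft_thresh(2.2756, 0.0283) = 2.2472
Iteration 2: beta = 0.3333, y = 2.2472 + 0.3333*(2.2472 - 4.025) = 1.6546
  grad(y) = 16.2371, v = y - alpha*grad = 0.8477
  prox(v) = soft_thresh(0.8477, 0.0283) = 0.8193
Iteration 3: beta = 0.5, y = 0.8193 + 0.5*(0.8193 - 2.2472) = 0.1054
  grad(y) = 3.843, v = y - alpha*grad = -0.0856
  prox(v) = soft_thresh(-0.0856, 0.0283) = -0.0573
Iteration 4: beta = 0.6, y = -0.0573 + 0.6*(-0.0573 - 0.8193) = -0.5833
  grad(y) = -1.6661, v = y - alpha*grad = -0.5005
  prox(v) = soft_thresh(-0.5005, 0.0283) = -0.4721
f(x_4) = 4*(-0.4721)^2 + 3*(-0.4721) + 0.57*|-0.4721| = -0.2556


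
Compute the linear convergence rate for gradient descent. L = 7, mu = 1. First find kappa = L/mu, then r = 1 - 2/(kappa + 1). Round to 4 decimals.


Step 1: Compute the condition number.
kappa = L/mu = 7/1 = 7.0
Step 2: Compute the convergence rate.
r = 1 - 2/(kappa + 1) = 1 - 2*mu/(L + mu) = (L - mu)/(L + mu) = 6/8 = 0.75


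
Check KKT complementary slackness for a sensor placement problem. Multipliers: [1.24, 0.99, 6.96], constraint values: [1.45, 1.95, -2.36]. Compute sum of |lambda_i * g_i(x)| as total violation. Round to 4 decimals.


KKT complementary slackness check:
lambda_1 * g_1 = 1.24 * 1.45 = 1.798
lambda_2 * g_2 = 0.99 * 1.95 = 1.9305
lambda_3 * g_3 = 6.96 * -2.36 = -16.4256
Total violation = 1.798 + 1.9305 + 16.4256 = 20.1541


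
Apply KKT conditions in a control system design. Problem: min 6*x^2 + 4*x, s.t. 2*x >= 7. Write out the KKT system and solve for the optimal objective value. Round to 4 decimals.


Step 1: Try lambda = 0 (constraint inactive).
x_unc = -4/(2*6) = -0.3333
Check: 2*-0.3333 = -0.6666 < 7 -- violated!
Step 2: Constraint must be active: 2*x = 7
x* = 7/2 = 3.5
lambda = (2*6*3.5 + 4)/2 = 23.0
Step 3: Compute optimal value.
f(x*) = 6*3.5^2 + 4*3.5 = 87.5


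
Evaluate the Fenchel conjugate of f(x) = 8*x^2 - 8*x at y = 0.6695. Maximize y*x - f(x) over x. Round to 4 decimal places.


f*(y) = sup_x {y*x - a*x^2 - b*x} = sup_x {(y-b)*x - a*x^2}
FOC: (y - b) - 2a*x = 0 => x* = (y - b)/(2a)
x* = (0.6695 + 8)/(2*8) = 0.5418
f*(0.6695) = (y-b)^2/(4a) = (0.6695 + 8)^2/(4*8)
= 75.1602/32 = 2.3488


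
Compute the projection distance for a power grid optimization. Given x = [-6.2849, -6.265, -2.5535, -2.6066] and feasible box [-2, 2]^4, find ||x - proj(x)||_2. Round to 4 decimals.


Project each component onto [-2, 2].
clip(-6.2849) = -2.0, clip(-6.265) = -2.0, clip(-2.5535) = -2.0, clip(-2.6066) = -2.0
Projection = [-2.0, -2.0, -2.0, -2.0]
Squared diffs: [18.3604, 18.1902, 0.3064, 0.368]
Distance = sqrt(37.225) = 6.1012


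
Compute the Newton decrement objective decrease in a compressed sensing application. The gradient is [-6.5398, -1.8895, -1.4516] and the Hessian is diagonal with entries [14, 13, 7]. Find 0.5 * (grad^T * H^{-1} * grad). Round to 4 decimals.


Step 1: H is diagonal, so H^(-1) * g = [-0.4671, -0.1453, -0.2074].
Step 2: g^T H^(-1) g = sum_i g_i^2 / H_ii
  = (-6.5398)^2/14 + (-1.8895)^2/13 + (-1.4516)^2/7
  = 3.0549 + 0.2746 + 0.301 = 3.6306
Step 3: Objective decrease = 0.5 * g^T H^(-1) g = 1.8153


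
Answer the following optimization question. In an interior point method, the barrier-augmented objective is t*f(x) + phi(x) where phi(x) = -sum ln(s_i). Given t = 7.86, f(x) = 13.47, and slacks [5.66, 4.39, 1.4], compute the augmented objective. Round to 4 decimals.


Step 1: Compute log-barrier.
ln values: [1.7334, 1.4793, 0.3365]
phi = -(1.7334 + 1.4793 + 0.3365) = -3.5492
Step 2: Compute augmented objective.
t*f(x) = 7.86*13.47 = 105.8742
Total = 105.8742 - 3.5492 = 102.325


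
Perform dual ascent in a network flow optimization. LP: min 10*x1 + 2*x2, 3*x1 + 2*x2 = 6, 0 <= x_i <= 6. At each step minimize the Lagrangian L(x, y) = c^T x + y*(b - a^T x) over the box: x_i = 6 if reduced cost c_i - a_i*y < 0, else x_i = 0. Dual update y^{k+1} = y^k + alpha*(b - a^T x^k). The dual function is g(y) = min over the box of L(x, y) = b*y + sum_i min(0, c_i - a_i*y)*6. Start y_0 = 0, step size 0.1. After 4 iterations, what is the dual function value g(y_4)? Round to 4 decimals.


Dual ascent for LP: min 10*x1 + 2*x2, 3*x1 + 2*x2 = 6, 0 <= x_i <= 6
Step 1: y^k = 0.0, reduced costs: (10.0, 2.0)
  x^k = (0.0, 0.0), subgradient = b - a^T x = 6.0
  y^{k+1} = 0.0 + 0.1*6.0 = 0.6
Step 2: y^k = 0.6, reduced costs: (8.2, 0.8)
  x^k = (0.0, 0.0), subgradient = b - a^T x = 6.0
  y^{k+1} = 0.6 + 0.1*6.0 = 1.2
Step 3: y^k = 1.2, reduced costs: (6.4, -0.4)
  x^k = (0.0, 6.0), subgradient = b - a^T x = -6.0
  y^{k+1} = 1.2 + 0.1*-6.0 = 0.6
Step 4: y^k = 0.6, reduced costs: (8.2, 0.8)
  x^k = (0.0, 0.0), subgradient = b - a^T x = 6.0
  y^{k+1} = 0.6 + 0.1*6.0 = 1.2
Dual objective at y_4 = 1.2: reduced costs (6.4, -0.4), box minimizer x = (0.0, 6.0)
g(y_4) = b*y + (c1 - a1*y)*x1 + (c2 - a2*y)*x2 = 6*1.2 + 6.4*0.0 + (-0.4)*6.0 = 7.2 + 0.0 - 2.4 = 4.8


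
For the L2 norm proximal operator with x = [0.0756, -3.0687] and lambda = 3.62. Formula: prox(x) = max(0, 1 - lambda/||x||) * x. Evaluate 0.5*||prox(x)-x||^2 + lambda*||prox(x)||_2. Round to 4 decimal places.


Step 1: Compute ||x||.
||x|| = 3.0696
Step 2: Compute scaling factor.
scale = max(0, 1 - 3.62/3.0696) = 0.0
Step 3: prox(x) = [0.0, -0.0]
||prox(x)|| = 0.0
Step 4: Proximal objective.
0.5*||prox-x||^2 = 4.7113
lambda*||prox|| = 0.0
Total = 4.7113


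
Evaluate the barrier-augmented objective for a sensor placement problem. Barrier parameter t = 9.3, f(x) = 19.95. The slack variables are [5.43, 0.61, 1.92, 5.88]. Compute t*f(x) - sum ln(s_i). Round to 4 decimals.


Step 1: Compute log-barrier.
ln values: [1.6919, -0.4943, 0.6523, 1.7716]
phi = -(1.6919 - 0.4943 + 0.6523 + 1.7716) = -3.6215
Step 2: Compute augmented objective.
t*f(x) = 9.3*19.95 = 185.535
Total = 185.535 - 3.6215 = 181.9135


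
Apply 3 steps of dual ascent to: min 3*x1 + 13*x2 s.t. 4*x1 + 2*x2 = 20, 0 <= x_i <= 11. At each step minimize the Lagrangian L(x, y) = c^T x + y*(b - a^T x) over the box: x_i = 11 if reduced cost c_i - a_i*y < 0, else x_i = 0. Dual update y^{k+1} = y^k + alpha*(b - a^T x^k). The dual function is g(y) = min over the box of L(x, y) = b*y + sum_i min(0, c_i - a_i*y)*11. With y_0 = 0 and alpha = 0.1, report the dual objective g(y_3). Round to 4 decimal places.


Dual ascent for LP: min 3*x1 + 13*x2, 4*x1 + 2*x2 = 20, 0 <= x_i <= 11
Step 1: y^k = 0.0, reduced costs: (3.0, 13.0)
  x^k = (0.0, 0.0), subgradient = b - a^T x = 20.0
  y^{k+1} = 0.0 + 0.1*20.0 = 2.0
Step 2: y^k = 2.0, reduced costs: (-5.0, 9.0)
  x^k = (11.0, 0.0), subgradient = b - a^T x = -24.0
  y^{k+1} = 2.0 + 0.1*-24.0 = -0.4
Step 3: y^k = -0.4, reduced costs: (4.6, 13.8)
  x^k = (0.0, 0.0), subgradient = b - a^T x = 20.0
  y^{k+1} = -0.4 + 0.1*20.0 = 1.6
Dual objective at y_3 = 1.6: reduced costs (-3.4, 9.8), box minimizer x = (11.0, 0.0)
g(y_3) = b*y + (c1 - a1*y)*x1 + (c2 - a2*y)*x2 = 20*1.6 + (-3.4)*11.0 + 9.8*0.0 = 32.0 - 37.4 + 0.0 = -5.4


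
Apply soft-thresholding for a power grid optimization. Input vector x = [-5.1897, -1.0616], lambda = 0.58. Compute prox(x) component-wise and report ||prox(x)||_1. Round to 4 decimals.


Soft-thresholding with lambda = 0.58:
prox(-5.1897) = sign(-5.1897)*max(|-5.1897| - 0.58, 0) = -4.6097
prox(-1.0616) = sign(-1.0616)*max(|-1.0616| - 0.58, 0) = -0.4816
prox(x) = [-4.6097, -0.4816]
||prox(x)||_1 = 4.6097 + 0.4816 = 5.0913


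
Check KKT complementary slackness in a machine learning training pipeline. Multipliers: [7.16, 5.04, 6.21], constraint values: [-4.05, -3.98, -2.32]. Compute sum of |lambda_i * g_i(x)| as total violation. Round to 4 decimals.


KKT complementary slackness check:
lambda_1 * g_1 = 7.16 * -4.05 = -28.998
lambda_2 * g_2 = 5.04 * -3.98 = -20.0592
lambda_3 * g_3 = 6.21 * -2.32 = -14.4072
Total violation = 28.998 + 20.0592 + 14.4072 = 63.4644


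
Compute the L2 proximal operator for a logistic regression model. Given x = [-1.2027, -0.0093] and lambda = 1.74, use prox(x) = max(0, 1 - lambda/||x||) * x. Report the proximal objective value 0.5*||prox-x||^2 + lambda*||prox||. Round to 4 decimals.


Step 1: Compute ||x||.
||x|| = 1.2027
Step 2: Compute scaling factor.
scale = max(0, 1 - 1.74/1.2027) = 0.0
Step 3: prox(x) = [-0.0, -0.0]
||prox(x)|| = 0.0
Step 4: Proximal objective.
0.5*||prox-x||^2 = 0.7233
lambda*||prox|| = 0.0
Total = 0.7233
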